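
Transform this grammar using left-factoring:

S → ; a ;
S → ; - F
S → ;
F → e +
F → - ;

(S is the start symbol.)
Left-factoring transforms A → αβ₁ | αβ₂ into A → αA' and A' → β₁ | β₂
(α is the longest common prefix among the alternatives). Repeat until
no nonterminal has two alternatives with a common prefix.

Round 1: S has alternatives sharing prefix ';'. Introduce S': S → ; S'
  Add: S' → a ;
  Add: S' → - F
  Add: S' → ε

No remaining common prefixes — done.

Resulting grammar:
S → ; S'
S' → a ;
S' → - F
S' → ε
F → e +
F → - ;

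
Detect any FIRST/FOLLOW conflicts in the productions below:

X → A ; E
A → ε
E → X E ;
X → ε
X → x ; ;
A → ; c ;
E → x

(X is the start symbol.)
Nullable non-terminals: A, X.
FIRST sets used below: FIRST(A) = { ';', ε }

A: nullable alternative(s) A → ε; FOLLOW(A) = { ';' }
  A → ε: FIRST \ {ε} = { } — this is the only nullable alternative, skip
  A → ; c ;: FIRST \ {ε} = { ';' } — overlaps FOLLOW(A) on { ';' }: CONFLICT

X: nullable alternative(s) X → ε; FOLLOW(X) = { $, ';', 'x' }
  X → A ; E: FIRST \ {ε} = { ';' } — overlaps FOLLOW(X) on { ';' }: CONFLICT
  X → ε: FIRST \ {ε} = { } — this is the only nullable alternative, skip
  X → x ; ;: FIRST \ {ε} = { 'x' } — overlaps FOLLOW(X) on { 'x' }: CONFLICT

E has no nullable alternative, so no FIRST/FOLLOW check is needed there.

So the grammar has 3 FIRST/FOLLOW conflicts (marked CONFLICT above).

Answer: Yes. X → A ';' E with FOLLOW(X) on { ';' }; X → x ';' ';' with FOLLOW(X) on { 'x' }; A → ';' c ';' with FOLLOW(A) on { ';' }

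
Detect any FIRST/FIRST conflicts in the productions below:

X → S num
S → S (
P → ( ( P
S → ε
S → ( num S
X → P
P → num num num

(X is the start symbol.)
Yes. X → S num / X → P on { '(', 'num' }; S → S '(' / S → '(' num S on { '(' }

A FIRST/FIRST conflict occurs when two productions N → α and N → β for the same non-terminal have FIRST(α) ∩ FIRST(β) ≠ ∅ (with ε ∈ FIRST of a nullable right-hand side, so two nullable alternatives also conflict).

FIRST sets of the non-terminals at (or reachable through a nullable prefix from) the front of some alternative:
  FIRST(S) = { '(', ε }
  FIRST(P) = { '(', 'num' }

Productions for X:
  X → S num: FIRST = { '(', 'num' }
  X → P: FIRST = { '(', 'num' }
Productions for S:
  S → S (: FIRST = { '(' }
  S → ε: FIRST = { ε }
  S → ( num S: FIRST = { '(' }
Productions for P:
  P → ( ( P: FIRST = { '(' }
  P → num num num: FIRST = { 'num' }

Conflict for X: X → S num and X → P
  Overlap: { '(', 'num' }
Conflict for S: S → S ( and S → ( num S
  Overlap: { '(' }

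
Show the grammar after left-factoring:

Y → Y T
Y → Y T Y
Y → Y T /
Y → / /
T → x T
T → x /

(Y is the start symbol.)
Left-factoring transforms A → αβ₁ | αβ₂ into A → αA' and A' → β₁ | β₂
(α is the longest common prefix among the alternatives). Repeat until
no nonterminal has two alternatives with a common prefix.

Round 1: Y has alternatives sharing prefix 'Y T'. Introduce Y': Y → Y T Y'
  Add: Y' → ε
  Add: Y' → Y
  Add: Y' → /

Round 2: T has alternatives sharing prefix 'x'. Introduce T': T → x T'
  Add: T' → T
  Add: T' → /

No remaining common prefixes — done.

Resulting grammar:
Y → Y T Y'
Y' → ε
Y' → Y
Y' → /
Y → / /
T → x T'
T' → T
T' → /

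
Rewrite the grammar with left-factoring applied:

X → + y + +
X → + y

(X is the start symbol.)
Left-factoring transforms A → αβ₁ | αβ₂ into A → αA' and A' → β₁ | β₂
(α is the longest common prefix among the alternatives). Repeat until
no nonterminal has two alternatives with a common prefix.

Round 1: X has alternatives sharing prefix '+ y'. Introduce X': X → + y X'
  Add: X' → + +
  Add: X' → ε

No remaining common prefixes — done.

Resulting grammar:
X → + y X'
X' → + +
X' → ε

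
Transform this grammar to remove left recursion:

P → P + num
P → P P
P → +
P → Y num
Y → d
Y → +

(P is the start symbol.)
P → + P'
P → Y num P'
P' → + num P'
P' → P P'
P' → ε
Y → d
Y → +

P is directly left-recursive. The standard transformation for
  A → A α₁ | ... | A α_m | β₁ | ... | β_n
is
  A  → β₁ A' | ... | β_n A'
  A' → α₁ A' | ... | α_m A' | ε

P → + becomes P → + P'
P → Y num becomes P → Y num P'
P → P + num becomes P' → + num P'
P → P P becomes P' → P P'
Add P' → ε

Productions for other non-terminals are unchanged:
  Y → d
  Y → +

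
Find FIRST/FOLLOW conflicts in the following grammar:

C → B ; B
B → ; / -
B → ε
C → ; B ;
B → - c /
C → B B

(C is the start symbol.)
A FIRST/FOLLOW conflict occurs when a non-terminal N has a nullable alternative N → β (β ⇒* ε) and another alternative N → α with FIRST(α) ∩ FOLLOW(N) ≠ ∅: on such a lookahead the parser cannot decide between expanding α and letting N vanish via β.

Nullable non-terminals: B, C.
FIRST sets used below: FIRST(B) = { '-', ';', ε }

B: nullable alternative(s) B → ε; FOLLOW(B) = { $, '-', ';' }
  B → ; / -: FIRST \ {ε} = { ';' } — overlaps FOLLOW(B) on { ';' }: CONFLICT
  B → ε: FIRST \ {ε} = { } — this is the only nullable alternative, skip
  B → - c /: FIRST \ {ε} = { '-' } — overlaps FOLLOW(B) on { '-' }: CONFLICT

C: nullable alternative(s) C → B B; FOLLOW(C) = { $ }
  C → B ; B: FIRST \ {ε} = { '-', ';' } — disjoint from FOLLOW(C)
  C → ; B ;: FIRST \ {ε} = { ';' } — disjoint from FOLLOW(C)
  C → B B: FIRST \ {ε} = { '-', ';' } — this is the only nullable alternative, skip

So the grammar has 2 FIRST/FOLLOW conflicts (marked CONFLICT above).

Answer: Yes. B → ';' '/' '-' with FOLLOW(B) on { ';' }; B → '-' c '/' with FOLLOW(B) on { '-' }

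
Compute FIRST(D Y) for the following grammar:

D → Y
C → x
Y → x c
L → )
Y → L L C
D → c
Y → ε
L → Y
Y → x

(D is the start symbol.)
FIRST sets of the non-terminals involved (from the grammar, by fixed-point iteration):
  FIRST(D) = { ')', 'c', 'x', ε }
  FIRST(Y) = { ')', 'x', ε }

To compute FIRST(D Y), process the symbols left to right:
Symbol D is a non-terminal. Add FIRST(D) \ {ε} = { ')', 'c', 'x' }
D is nullable (ε ∈ FIRST(D)), continue to the next symbol.
Symbol Y is a non-terminal. Add FIRST(Y) \ {ε} = { ')', 'x' }
Y is nullable (ε ∈ FIRST(Y)), continue to the next symbol.
All symbols are nullable, so ε is in the result.
FIRST(D Y) = { ')', 'c', 'x', ε }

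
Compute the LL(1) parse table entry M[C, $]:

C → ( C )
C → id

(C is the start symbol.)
To find M[C, $], we find productions for C where $ is in the predict set (PREDICT(N → α) = (FIRST(α) \ {ε}) ∪ (FOLLOW(N) if α ⇒* ε)).

C → ( C ): PREDICT = { '(' }
C → id: PREDICT = { 'id' }

M[C, $] is empty (no production applies)

Answer: Empty (error entry)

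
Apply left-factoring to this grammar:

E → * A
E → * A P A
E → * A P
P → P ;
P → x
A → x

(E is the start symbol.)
Left-factoring transforms A → αβ₁ | αβ₂ into A → αA' and A' → β₁ | β₂
(α is the longest common prefix among the alternatives). Repeat until
no nonterminal has two alternatives with a common prefix.

Round 1: E has alternatives sharing prefix '* A'. Introduce E': E → * A E'
  Add: E' → ε
  Add: E' → P A
  Add: E' → P

Round 2: E' has alternatives sharing prefix 'P'. Introduce E'': E' → P E''
  Add: E'' → A
  Add: E'' → ε

No remaining common prefixes — done.

Resulting grammar:
E → * A E'
E' → ε
E' → P E''
E'' → A
E'' → ε
P → P ;
P → x
A → x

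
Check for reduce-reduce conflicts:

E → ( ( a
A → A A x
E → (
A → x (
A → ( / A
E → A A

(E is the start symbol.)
No reduce-reduce conflicts

Augment with E' → E and build the canonical LR(0) collection (I0 = CLOSURE({[E' → . E]}), then GOTO on every symbol after a dot until no new states appear). It has 14 states:
  I0: { [A → . ( / A], [A → . A A x], [A → . x (], [E → . ( ( a], [E → . (], [E → . A A], [E' → . E] }  — shift
  I1: { [A → ( . / A], [E → ( . ( a], [E → ( .] }  — shift, reduce
  I2: { [A → . ( / A], [A → . A A x], [A → . x (], [A → A . A x], [E → A . A] }  — shift
  I3: { [E' → E .] }  — accept
  I4: { [A → x . (] }  — shift
  I5: { [A → x ( .] }  — reduce
  I6: { [A → ( . / A] }  — shift
  I7: { [A → . ( / A], [A → . A A x], [A → . x (], [A → A . A x], [A → A A . x], [E → A A .] }  — shift, reduce
  I8: { [A → . ( / A], [A → . A A x], [A → . x (], [A → A . A x], [A → A A . x] }  — shift
  I9: { [A → A A x .], [A → x . (] }  — shift, reduce
  I10: { [A → ( / . A], [A → . ( / A], [A → . A A x], [A → . x (] }  — shift
  I11: { [A → ( / A .], [A → . ( / A], [A → . A A x], [A → . x (], [A → A . A x] }  — shift, reduce
  I12: { [E → ( ( . a] }  — shift
  I13: { [E → ( ( a .] }  — reduce

No state contains more than one complete item.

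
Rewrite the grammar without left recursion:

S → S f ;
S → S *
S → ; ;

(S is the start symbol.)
S → ; ; S'
S' → f ; S'
S' → * S'
S' → ε

S is directly left-recursive. The standard transformation for
  A → A α₁ | ... | A α_m | β₁ | ... | β_n
is
  A  → β₁ A' | ... | β_n A'
  A' → α₁ A' | ... | α_m A' | ε

S → ; ; becomes S → ; ; S'
S → S f ; becomes S' → f ; S'
S → S * becomes S' → * S'
Add S' → ε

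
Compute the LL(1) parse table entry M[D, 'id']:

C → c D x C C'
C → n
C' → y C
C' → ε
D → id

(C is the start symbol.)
D → id

To find M[D, 'id'], we find productions for D where 'id' is in the predict set (PREDICT(N → α) = (FIRST(α) \ {ε}) ∪ (FOLLOW(N) if α ⇒* ε)).

D → id: PREDICT = { 'id' }
  'id' is in predict set, so this production goes in M[D, 'id']

M[D, 'id'] = D → id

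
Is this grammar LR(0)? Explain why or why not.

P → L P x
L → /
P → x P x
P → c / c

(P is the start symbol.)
A grammar is LR(0) if no state in the canonical LR(0) collection has:
  - both a shift item (dot before a terminal) and a complete item (shift-reduce conflict), or
  - two or more complete items (reduce-reduce conflict; the accept item [P' → P .] counts as a complete item here).

Augment with P' → P and build the canonical LR(0) collection (I0 = CLOSURE({[P' → . P]}), then GOTO on every symbol after a dot until no new states appear). It has 12 states:
  I0: { [L → . /], [P → . L P x], [P → . c / c], [P → . x P x], [P' → . P] }  — shift
  I1: { [L → / .] }  — reduce
  I2: { [L → . /], [P → . L P x], [P → . c / c], [P → . x P x], [P → L . P x] }  — shift
  I3: { [P' → P .] }  — accept
  I4: { [P → c . / c] }  — shift
  I5: { [L → . /], [P → . L P x], [P → . c / c], [P → . x P x], [P → x . P x] }  — shift
  I6: { [P → x P . x] }  — shift
  I7: { [P → x P x .] }  — reduce
  I8: { [P → c / . c] }  — shift
  I9: { [P → c / c .] }  — reduce
  I10: { [P → L P . x] }  — shift
  I11: { [P → L P x .] }  — reduce

Every state is either a pure shift/goto state or contains exactly one complete item and nothing to shift — no conflicts. The grammar is LR(0).

Answer: Yes, the grammar is LR(0)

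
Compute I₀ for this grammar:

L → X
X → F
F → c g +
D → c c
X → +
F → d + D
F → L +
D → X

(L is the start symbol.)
{ [F → . L +], [F → . c g +], [F → . d + D], [L → . X], [L' → . L], [X → . +], [X → . F] }

First, augment the grammar with L' → L
I₀ = CLOSURE({ [L' → . L] }):
  [L' → . L] has the dot before L: add [L → . X]
  [L → . X] has the dot before X: add [X → . F], [X → . +]
  [X → . F] has the dot before F: add [F → . c g +], [F → . d + D], [F → . L +]
No further items can be added.

I₀ = { [F → . L +], [F → . c g +], [F → . d + D], [L → . X], [L' → . L], [X → . +], [X → . F] }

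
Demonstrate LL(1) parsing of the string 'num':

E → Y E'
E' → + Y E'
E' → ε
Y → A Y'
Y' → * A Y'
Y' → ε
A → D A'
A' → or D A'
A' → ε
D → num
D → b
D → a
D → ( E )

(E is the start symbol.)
Stack is shown with the top on the left.

Stack           Input  Action
-----------------------------
E $             num $  output E → Y E'
Y E' $          num $  output Y → A Y'
A Y' E' $       num $  output A → D A'
D A' Y' E' $    num $  output D → num
num A' Y' E' $  num $  match 'num'
A' Y' E' $      $      output A' → ε
Y' E' $         $      output Y' → ε
E' $            $      output E' → ε
$               $      accept

The string is accepted.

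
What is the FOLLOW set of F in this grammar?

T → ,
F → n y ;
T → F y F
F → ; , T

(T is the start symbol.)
{ $, 'y' }

In T → F y F: F is followed by y F, add FIRST(y F) \ {ε} = { 'y' }
In T → F y F: F is at the end, add FOLLOW(T)

The FOLLOW sets referred to above (computed the same way, to a fixed point):
  FOLLOW(T) = { $, 'y' }

Taking the union: FOLLOW(F) = { $, 'y' }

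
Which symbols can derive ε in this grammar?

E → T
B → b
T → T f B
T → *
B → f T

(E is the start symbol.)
None

There are no ε-productions, so no non-terminal can derive ε.
No non-terminals are nullable.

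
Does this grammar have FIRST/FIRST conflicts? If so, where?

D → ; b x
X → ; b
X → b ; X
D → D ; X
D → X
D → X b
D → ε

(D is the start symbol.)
A FIRST/FIRST conflict occurs when two productions N → α and N → β for the same non-terminal have FIRST(α) ∩ FIRST(β) ≠ ∅ (with ε ∈ FIRST of a nullable right-hand side, so two nullable alternatives also conflict).

FIRST sets of the non-terminals at (or reachable through a nullable prefix from) the front of some alternative:
  FIRST(D) = { ';', 'b', ε }
  FIRST(X) = { ';', 'b' }

Productions for D:
  D → ; b x: FIRST = { ';' }
  D → D ; X: FIRST = { ';', 'b' }
  D → X: FIRST = { ';', 'b' }
  D → X b: FIRST = { ';', 'b' }
  D → ε: FIRST = { ε }
Productions for X:
  X → ; b: FIRST = { ';' }
  X → b ; X: FIRST = { 'b' }

Conflict for D: D → ; b x and D → D ; X
  Overlap: { ';' }
Conflict for D: D → ; b x and D → X
  Overlap: { ';' }
Conflict for D: D → ; b x and D → X b
  Overlap: { ';' }
Conflict for D: D → D ; X and D → X
  Overlap: { ';', 'b' }
Conflict for D: D → D ; X and D → X b
  Overlap: { ';', 'b' }
Conflict for D: D → X and D → X b
  Overlap: { ';', 'b' }

Answer: Yes. D → ';' b x / D → D ';' X on { ';' }; D → ';' b x / D → X on { ';' }; D → ';' b x / D → X b on { ';' }; D → D ';' X / D → X on { ';', 'b' }; D → D ';' X / D → X b on { ';', 'b' }; D → X / D → X b on { ';', 'b' }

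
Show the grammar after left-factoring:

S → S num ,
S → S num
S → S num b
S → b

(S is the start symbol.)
Left-factoring transforms A → αβ₁ | αβ₂ into A → αA' and A' → β₁ | β₂
(α is the longest common prefix among the alternatives). Repeat until
no nonterminal has two alternatives with a common prefix.

Round 1: S has alternatives sharing prefix 'S num'. Introduce S': S → S num S'
  Add: S' → ,
  Add: S' → ε
  Add: S' → b

No remaining common prefixes — done.

Resulting grammar:
S → S num S'
S' → ,
S' → ε
S' → b
S → b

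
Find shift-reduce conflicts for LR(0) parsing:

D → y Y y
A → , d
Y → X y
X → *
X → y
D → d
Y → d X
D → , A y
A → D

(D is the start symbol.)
No shift-reduce conflicts

A shift-reduce conflict occurs when an LR(0) state has both:
  - a complete (reduce) item [A → α .] (dot at the end), and
  - a shift item [B → β . c γ] (dot before a terminal).

Augment with D' → D and build the canonical LR(0) collection (I0 = CLOSURE({[D' → . D]}), then GOTO on every symbol after a dot until no new states appear). It has 18 states:
  I0: { [D → . , A y], [D → . d], [D → . y Y y], [D' → . D] }  — shift
  I1: { [A → . , d], [A → . D], [D → , . A y], [D → . , A y], [D → . d], [D → . y Y y] }  — shift
  I2: { [D' → D .] }  — accept
  I3: { [D → d .] }  — reduce
  I4: { [D → y . Y y], [X → . *], [X → . y], [Y → . X y], [Y → . d X] }  — shift
  I5: { [X → * .] }  — reduce
  I6: { [Y → X . y] }  — shift
  I7: { [D → y Y . y] }  — shift
  I8: { [X → . *], [X → . y], [Y → d . X] }  — shift
  I9: { [X → y .] }  — reduce
  I10: { [Y → d X .] }  — reduce
  I11: { [D → y Y y .] }  — reduce
  I12: { [Y → X y .] }  — reduce
  I13: { [A → , . d], [A → . , d], [A → . D], [D → , . A y], [D → . , A y], [D → . d], [D → . y Y y] }  — shift
  I14: { [D → , A . y] }  — shift
  I15: { [A → D .] }  — reduce
  I16: { [D → , A y .] }  — reduce
  I17: { [A → , d .], [D → d .] }  — 2 reduces

No state contains both a complete item and a shift item.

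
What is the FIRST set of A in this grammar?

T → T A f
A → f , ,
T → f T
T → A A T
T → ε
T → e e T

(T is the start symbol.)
From A → f , ,:
  - f is a terminal: add 'f' and stop

Collecting: FIRST(A) = { 'f' }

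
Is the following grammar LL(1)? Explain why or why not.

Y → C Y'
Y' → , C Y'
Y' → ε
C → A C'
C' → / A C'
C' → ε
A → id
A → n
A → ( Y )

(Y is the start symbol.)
Relevant sets:
  FOLLOW(Y') = { $, ')' }
  FOLLOW(C') = { $, ')', ',' }

For Y':
  PREDICT(Y' → ',' C Y') = { ',' }
  PREDICT(Y' → ε) = { $, ')' }
For C':
  PREDICT(C' → '/' A C') = { '/' }
  PREDICT(C' → ε) = { $, ')', ',' }
For A:
  PREDICT(A → id) = { 'id' }
  PREDICT(A → n) = { 'n' }
  PREDICT(A → '(' Y ')') = { '(' }
Y, C have a single production, so nothing to check there.

All predict sets are disjoint. The grammar IS LL(1).

Answer: Yes, the grammar is LL(1).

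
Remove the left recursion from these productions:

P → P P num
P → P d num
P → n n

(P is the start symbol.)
P is directly left-recursive. The standard transformation for
  A → A α₁ | ... | A α_m | β₁ | ... | β_n
is
  A  → β₁ A' | ... | β_n A'
  A' → α₁ A' | ... | α_m A' | ε

P → n n becomes P → n n P'
P → P P num becomes P' → P num P'
P → P d num becomes P' → d num P'
Add P' → ε

Resulting grammar:
P → n n P'
P' → P num P'
P' → d num P'
P' → ε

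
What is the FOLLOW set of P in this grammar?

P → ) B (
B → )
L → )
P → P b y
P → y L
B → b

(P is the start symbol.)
To compute FOLLOW(P), find every occurrence of P on a right-hand side N → α P β: add FIRST(β) \ {ε}, and if β is empty or nullable also add FOLLOW(N). Iterate to a fixed point.

P is the start symbol, so $ ∈ FOLLOW(P).
In P → P b y: P is followed by b y, add FIRST(b y) \ {ε} = { 'b' }

Taking the union: FOLLOW(P) = { $, 'b' }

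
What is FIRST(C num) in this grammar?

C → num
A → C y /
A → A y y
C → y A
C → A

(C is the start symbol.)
FIRST sets of the non-terminals involved (from the grammar, by fixed-point iteration):
  FIRST(C) = { 'num', 'y' }

To compute FIRST(C num), process the symbols left to right:
Symbol C is a non-terminal. Add FIRST(C) \ {ε} = { 'num', 'y' }
C is not nullable (ε ∉ FIRST(C)), so stop here.
FIRST(C num) = { 'num', 'y' }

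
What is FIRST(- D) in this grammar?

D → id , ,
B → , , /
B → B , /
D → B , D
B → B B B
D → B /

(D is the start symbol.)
{ '-' }

To compute FIRST(- D), process the symbols left to right:
Symbol - is a terminal. Add '-' and stop.
FIRST(- D) = { '-' }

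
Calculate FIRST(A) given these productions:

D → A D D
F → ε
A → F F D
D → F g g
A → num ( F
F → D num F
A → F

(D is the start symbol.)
{ 'g', 'num', ε }

To compute FIRST(A), examine every production with A on the left-hand side, reading each right-hand side left to right until a non-nullable symbol is reached.

FIRST sets of the other non-terminals involved (by the same procedure, iterated to a fixed point):
  FIRST(F) = { 'g', 'num', ε }
  FIRST(D) = { 'g', 'num' }

From A → F F D:
  - F is a non-terminal: add FIRST(F) \ {ε} = { 'g', 'num' }
    F is nullable, so continue to the next symbol
  - F is a non-terminal: add FIRST(F) \ {ε} = { 'g', 'num' }
    F is nullable, so continue to the next symbol
  - D is a non-terminal: add FIRST(D) \ {ε} = { 'g', 'num' }
    D is not nullable, so stop
From A → num ( F:
  - num is a terminal: add 'num' and stop
From A → F:
  - F is a non-terminal: add FIRST(F) \ {ε} = { 'g', 'num' }
    F is nullable and nothing follows, so the whole right-hand side can vanish: ε ∈ FIRST(A)

Collecting: FIRST(A) = { 'g', 'num', ε }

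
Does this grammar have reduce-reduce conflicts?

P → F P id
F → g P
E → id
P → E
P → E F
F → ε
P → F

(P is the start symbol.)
A reduce-reduce conflict occurs when an LR(0) state has two complete items [A → α .] and [B → β .] — both call for a reduction, and with no lookahead the parser cannot choose between them.

Augment with P' → P and build the canonical LR(0) collection (I0 = CLOSURE({[P' → . P]}), then GOTO on every symbol after a dot until no new states appear). It has 10 states:
  I0: { [E → . id], [F → . g P], [F → .], [P → . E F], [P → . E], [P → . F P id], [P → . F], [P' → . P] }  — shift, reduce
  I1: { [F → . g P], [F → .], [P → E . F], [P → E .] }  — shift, 2 reduces
  I2: { [E → . id], [F → . g P], [F → .], [P → . E F], [P → . E], [P → . F P id], [P → . F], [P → F . P id], [P → F .] }  — shift, 2 reduces
  I3: { [P' → P .] }  — accept
  I4: { [E → . id], [F → . g P], [F → .], [F → g . P], [P → . E F], [P → . E], [P → . F P id], [P → . F] }  — shift, reduce
  I5: { [E → id .] }  — reduce
  I6: { [F → g P .] }  — reduce
  I7: { [P → F P . id] }  — shift
  I8: { [P → F P id .] }  — reduce
  I9: { [P → E F .] }  — reduce

I1 contains complete items [F → .], [P → E .] — reduce-reduce conflict.
I2 contains complete items [F → .], [P → F .] — reduce-reduce conflict.

Answer: Yes — I1: [F → .] vs [P → E .]; I2: [F → .] vs [P → F .]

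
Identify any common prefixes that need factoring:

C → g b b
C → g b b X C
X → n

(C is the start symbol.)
Yes, C has productions with common prefix 'g b b'

Left-factoring is needed when two productions for the same non-terminal
share a common prefix on the right-hand side.

Productions for C:
  C → g b b
  C → g b b X C

Found common prefix 'g b b' in productions for C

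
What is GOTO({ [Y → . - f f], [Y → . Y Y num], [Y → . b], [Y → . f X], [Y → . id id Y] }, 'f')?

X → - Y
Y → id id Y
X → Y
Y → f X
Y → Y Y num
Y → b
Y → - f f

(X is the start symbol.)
{ [X → . - Y], [X → . Y], [Y → . - f f], [Y → . Y Y num], [Y → . b], [Y → . f X], [Y → . id id Y], [Y → f . X] }

GOTO(I, 'f') = CLOSURE({ [A → αX.β] : [A → α.Xβ] ∈ I, X = 'f' })

Items with dot before 'f', with the dot advanced:
  [Y → . f X] → [Y → f . X]
Closure of the advanced items:
  [Y → f . X] has the dot before X: add [X → . - Y], [X → . Y]
  [X → . Y] has the dot before Y: add [Y → . id id Y], [Y → . f X], [Y → . Y Y num], [Y → . b], [Y → . - f f]

GOTO = { [X → . - Y], [X → . Y], [Y → . - f f], [Y → . Y Y num], [Y → . b], [Y → . f X], [Y → . id id Y], [Y → f . X] }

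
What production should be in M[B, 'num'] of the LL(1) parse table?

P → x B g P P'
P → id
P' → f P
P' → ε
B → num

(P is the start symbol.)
To find M[B, 'num'], we find productions for B where 'num' is in the predict set (PREDICT(N → α) = (FIRST(α) \ {ε}) ∪ (FOLLOW(N) if α ⇒* ε)).

B → num: PREDICT = { 'num' }
  'num' is in predict set, so this production goes in M[B, 'num']

M[B, 'num'] = B → num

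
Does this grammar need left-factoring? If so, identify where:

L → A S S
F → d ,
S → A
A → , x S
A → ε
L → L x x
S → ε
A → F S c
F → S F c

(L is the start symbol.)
Left-factoring is needed when two productions for the same non-terminal
share a common prefix on the right-hand side.

Productions for L:
  L → A S S
  L → L x x
Productions for F:
  F → d ,
  F → S F c
Productions for S:
  S → A
  S → ε
Productions for A:
  A → , x S
  A → ε
  A → F S c

No common prefixes found.

Answer: No, left-factoring is not needed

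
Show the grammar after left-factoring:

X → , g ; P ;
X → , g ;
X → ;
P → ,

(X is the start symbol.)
Left-factoring transforms A → αβ₁ | αβ₂ into A → αA' and A' → β₁ | β₂
(α is the longest common prefix among the alternatives). Repeat until
no nonterminal has two alternatives with a common prefix.

Round 1: X has alternatives sharing prefix ', g ;'. Introduce X': X → , g ; X'
  Add: X' → P ;
  Add: X' → ε

No remaining common prefixes — done.

Resulting grammar:
X → , g ; X'
X' → P ;
X' → ε
X → ;
P → ,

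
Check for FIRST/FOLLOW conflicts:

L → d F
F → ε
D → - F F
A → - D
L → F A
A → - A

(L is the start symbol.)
Nullable non-terminals: F.
F has a nullable alternative but only one production, so nothing to check.

A, D, L have no nullable alternative, so no FIRST/FOLLOW check is needed there.

No FIRST/FOLLOW conflicts found.

Answer: No FIRST/FOLLOW conflicts.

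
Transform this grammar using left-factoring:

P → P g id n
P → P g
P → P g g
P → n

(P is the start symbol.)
Left-factoring transforms A → αβ₁ | αβ₂ into A → αA' and A' → β₁ | β₂
(α is the longest common prefix among the alternatives). Repeat until
no nonterminal has two alternatives with a common prefix.

Round 1: P has alternatives sharing prefix 'P g'. Introduce P': P → P g P'
  Add: P' → id n
  Add: P' → ε
  Add: P' → g

No remaining common prefixes — done.

Resulting grammar:
P → P g P'
P' → id n
P' → ε
P' → g
P → n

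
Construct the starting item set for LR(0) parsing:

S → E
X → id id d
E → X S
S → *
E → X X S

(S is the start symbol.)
{ [E → . X S], [E → . X X S], [S → . *], [S → . E], [S' → . S], [X → . id id d] }

First, augment the grammar with S' → S
I₀ = CLOSURE({ [S' → . S] }):
  [S' → . S] has the dot before S: add [S → . E], [S → . *]
  [S → . E] has the dot before E: add [E → . X S], [E → . X X S]
  [E → . X S] has the dot before X: add [X → . id id d]
No further items can be added.

I₀ = { [E → . X S], [E → . X X S], [S → . *], [S → . E], [S' → . S], [X → . id id d] }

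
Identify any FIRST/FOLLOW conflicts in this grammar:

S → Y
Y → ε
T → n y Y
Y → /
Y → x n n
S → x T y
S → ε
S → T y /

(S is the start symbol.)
Nullable non-terminals: S, Y.
FIRST sets used below: FIRST(Y) = { '/', 'x', ε }, FIRST(T) = { 'n' }

S: nullable alternative(s) S → Y, S → ε; FOLLOW(S) = { $ }
  S → Y: FIRST \ {ε} = { '/', 'x' } — disjoint from FOLLOW(S)
  S → x T y: FIRST \ {ε} = { 'x' } — disjoint from FOLLOW(S)
  S → ε: FIRST \ {ε} = { } — disjoint from FOLLOW(S)
  S → T y /: FIRST \ {ε} = { 'n' } — disjoint from FOLLOW(S)

Y: nullable alternative(s) Y → ε; FOLLOW(Y) = { $, 'y' }
  Y → ε: FIRST \ {ε} = { } — this is the only nullable alternative, skip
  Y → /: FIRST \ {ε} = { '/' } — disjoint from FOLLOW(Y)
  Y → x n n: FIRST \ {ε} = { 'x' } — disjoint from FOLLOW(Y)

T has no nullable alternative, so no FIRST/FOLLOW check is needed there.

No FIRST/FOLLOW conflicts found.

Answer: No FIRST/FOLLOW conflicts.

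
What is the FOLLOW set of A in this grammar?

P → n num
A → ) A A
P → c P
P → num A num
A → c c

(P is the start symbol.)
{ ')', 'c', 'num' }

In A → ) A A: A is followed by A, add FIRST(A) \ {ε} = { ')', 'c' }
In A → ) A A: A is at the end; this adds FOLLOW(A) to itself — nothing new
In P → num A num: A is followed by num, add FIRST(num) \ {ε} = { 'num' }

Taking the union: FOLLOW(A) = { ')', 'c', 'num' }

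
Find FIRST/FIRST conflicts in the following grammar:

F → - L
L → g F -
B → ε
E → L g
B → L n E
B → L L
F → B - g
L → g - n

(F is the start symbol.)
A FIRST/FIRST conflict occurs when two productions N → α and N → β for the same non-terminal have FIRST(α) ∩ FIRST(β) ≠ ∅ (with ε ∈ FIRST of a nullable right-hand side, so two nullable alternatives also conflict).

FIRST sets of the non-terminals at (or reachable through a nullable prefix from) the front of some alternative:
  FIRST(B) = { 'g', ε }
  FIRST(L) = { 'g' }

Productions for F:
  F → - L: FIRST = { '-' }
  F → B - g: FIRST = { '-', 'g' }
Productions for L:
  L → g F -: FIRST = { 'g' }
  L → g - n: FIRST = { 'g' }
Productions for B:
  B → ε: FIRST = { ε }
  B → L n E: FIRST = { 'g' }
  B → L L: FIRST = { 'g' }
E has only one production, so no FIRST/FIRST conflict is possible there.

Conflict for F: F → - L and F → B - g
  Overlap: { '-' }
Conflict for L: L → g F - and L → g - n
  Overlap: { 'g' }
Conflict for B: B → L n E and B → L L
  Overlap: { 'g' }

Answer: Yes. F → '-' L / F → B '-' g on { '-' }; L → g F '-' / L → g '-' n on { 'g' }; B → L n E / B → L L on { 'g' }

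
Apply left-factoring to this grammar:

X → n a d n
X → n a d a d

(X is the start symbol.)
X → n a d X'
X' → n
X' → a d

Left-factoring transforms A → αβ₁ | αβ₂ into A → αA' and A' → β₁ | β₂
(α is the longest common prefix among the alternatives). Repeat until
no nonterminal has two alternatives with a common prefix.

Round 1: X has alternatives sharing prefix 'n a d'. Introduce X': X → n a d X'
  Add: X' → n
  Add: X' → a d

No remaining common prefixes — done.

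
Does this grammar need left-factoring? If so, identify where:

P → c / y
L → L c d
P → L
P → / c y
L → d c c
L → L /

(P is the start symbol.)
Left-factoring is needed when two productions for the same non-terminal
share a common prefix on the right-hand side.

Productions for P:
  P → c / y
  P → L
  P → / c y
Productions for L:
  L → L c d
  L → d c c
  L → L /

Found common prefix 'L' in productions for L

Answer: Yes, L has productions with common prefix 'L'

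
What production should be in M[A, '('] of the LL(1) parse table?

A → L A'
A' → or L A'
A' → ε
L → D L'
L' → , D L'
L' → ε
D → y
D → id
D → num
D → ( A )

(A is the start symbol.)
To find M[A, '('], we find productions for A where '(' is in the predict set (PREDICT(N → α) = (FIRST(α) \ {ε}) ∪ (FOLLOW(N) if α ⇒* ε)).

Relevant sets:
  FIRST(L) = { '(', 'id', 'num', 'y' }

A → L A': PREDICT = { '(', 'id', 'num', 'y' }
  '(' is in predict set, so this production goes in M[A, '(']

M[A, '('] = A → L A'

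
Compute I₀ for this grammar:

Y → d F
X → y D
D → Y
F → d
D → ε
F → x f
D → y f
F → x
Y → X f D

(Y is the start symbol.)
First, augment the grammar with Y' → Y
I₀ = CLOSURE({ [Y' → . Y] }):
  [Y' → . Y] has the dot before Y: add [Y → . d F], [Y → . X f D]
  [Y → . X f D] has the dot before X: add [X → . y D]
No further items can be added.

I₀ = { [X → . y D], [Y → . X f D], [Y → . d F], [Y' → . Y] }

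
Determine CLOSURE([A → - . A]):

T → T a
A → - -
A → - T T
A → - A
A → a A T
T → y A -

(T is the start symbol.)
{ [A → - . A], [A → . - -], [A → . - A], [A → . - T T], [A → . a A T] }

Start with: [A → - . A]
  [A → - . A] has the dot before A: add [A → . - -], [A → . - T T], [A → . - A], [A → . a A T]
No further items can be added.

CLOSURE = { [A → - . A], [A → . - -], [A → . - A], [A → . - T T], [A → . a A T] }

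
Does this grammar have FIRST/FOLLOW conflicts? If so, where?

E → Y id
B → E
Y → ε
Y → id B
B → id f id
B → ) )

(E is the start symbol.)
Yes. Y → id B with FOLLOW(Y) on { 'id' }

Nullable non-terminals: Y.

Y: nullable alternative(s) Y → ε; FOLLOW(Y) = { 'id' }
  Y → ε: FIRST \ {ε} = { } — this is the only nullable alternative, skip
  Y → id B: FIRST \ {ε} = { 'id' } — overlaps FOLLOW(Y) on { 'id' }: CONFLICT

B, E have no nullable alternative, so no FIRST/FOLLOW check is needed there.

So the grammar has 1 FIRST/FOLLOW conflict (marked CONFLICT above).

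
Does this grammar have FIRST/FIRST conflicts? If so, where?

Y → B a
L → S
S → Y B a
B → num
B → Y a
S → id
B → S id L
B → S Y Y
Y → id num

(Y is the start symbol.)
A FIRST/FIRST conflict occurs when two productions N → α and N → β for the same non-terminal have FIRST(α) ∩ FIRST(β) ≠ ∅ (with ε ∈ FIRST of a nullable right-hand side, so two nullable alternatives also conflict).

FIRST sets of the non-terminals at (or reachable through a nullable prefix from) the front of some alternative:
  FIRST(B) = { 'id', 'num' }
  FIRST(Y) = { 'id', 'num' }
  FIRST(S) = { 'id', 'num' }

Productions for Y:
  Y → B a: FIRST = { 'id', 'num' }
  Y → id num: FIRST = { 'id' }
Productions for S:
  S → Y B a: FIRST = { 'id', 'num' }
  S → id: FIRST = { 'id' }
Productions for B:
  B → num: FIRST = { 'num' }
  B → Y a: FIRST = { 'id', 'num' }
  B → S id L: FIRST = { 'id', 'num' }
  B → S Y Y: FIRST = { 'id', 'num' }
L has only one production, so no FIRST/FIRST conflict is possible there.

Conflict for Y: Y → B a and Y → id num
  Overlap: { 'id' }
Conflict for S: S → Y B a and S → id
  Overlap: { 'id' }
Conflict for B: B → num and B → Y a
  Overlap: { 'num' }
Conflict for B: B → num and B → S id L
  Overlap: { 'num' }
Conflict for B: B → num and B → S Y Y
  Overlap: { 'num' }
Conflict for B: B → Y a and B → S id L
  Overlap: { 'id', 'num' }
Conflict for B: B → Y a and B → S Y Y
  Overlap: { 'id', 'num' }
Conflict for B: B → S id L and B → S Y Y
  Overlap: { 'id', 'num' }

Answer: Yes. Y → B a / Y → id num on { 'id' }; S → Y B a / S → id on { 'id' }; B → num / B → Y a on { 'num' }; B → num / B → S id L on { 'num' }; B → num / B → S Y Y on { 'num' }; B → Y a / B → S id L on { 'id', 'num' }; B → Y a / B → S Y Y on { 'id', 'num' }; B → S id L / B → S Y Y on { 'id', 'num' }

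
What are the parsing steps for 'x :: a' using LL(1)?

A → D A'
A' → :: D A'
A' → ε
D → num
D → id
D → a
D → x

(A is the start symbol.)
LL(1) parsing maintains a stack (initially the start symbol over $) and the input. At each step: if the stack top is a terminal, match it against the current input token; if it is a non-terminal N, replace it with the RHS of M[N, lookahead] (the unique production whose predict set contains the lookahead).

Stack is shown with the top on the left.

Stack      Input     Action
---------------------------
A $        x :: a $  output A → D A'
D A' $     x :: a $  output D → x
x A' $     x :: a $  match 'x'
A' $       :: a $    output A' → :: D A'
:: D A' $  :: a $    match '::'
D A' $     a $       output D → a
a A' $     a $       match 'a'
A' $       $         output A' → ε
$          $         accept

The string is accepted.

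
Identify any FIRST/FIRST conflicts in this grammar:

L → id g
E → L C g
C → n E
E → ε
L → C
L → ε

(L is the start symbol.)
No FIRST/FIRST conflicts.

FIRST sets of the non-terminals at (or reachable through a nullable prefix from) the front of some alternative:
  FIRST(C) = { 'n' }
  FIRST(L) = { 'id', 'n', ε }

Productions for L:
  L → id g: FIRST = { 'id' }
  L → C: FIRST = { 'n' }
  L → ε: FIRST = { ε }
Productions for E:
  E → L C g: FIRST = { 'id', 'n' }
  E → ε: FIRST = { ε }
C has only one production, so no FIRST/FIRST conflict is possible there.

All alternatives of each non-terminal have pairwise disjoint FIRST sets.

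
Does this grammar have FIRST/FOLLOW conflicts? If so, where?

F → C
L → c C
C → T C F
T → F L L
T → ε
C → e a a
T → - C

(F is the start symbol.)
A FIRST/FOLLOW conflict occurs when a non-terminal N has a nullable alternative N → β (β ⇒* ε) and another alternative N → α with FIRST(α) ∩ FOLLOW(N) ≠ ∅: on such a lookahead the parser cannot decide between expanding α and letting N vanish via β.

Nullable non-terminals: T.
FIRST sets used below: FIRST(F) = { '-', 'e' }

T: nullable alternative(s) T → ε; FOLLOW(T) = { '-', 'e' }
  T → F L L: FIRST \ {ε} = { '-', 'e' } — overlaps FOLLOW(T) on { '-', 'e' }: CONFLICT
  T → ε: FIRST \ {ε} = { } — this is the only nullable alternative, skip
  T → - C: FIRST \ {ε} = { '-' } — overlaps FOLLOW(T) on { '-' }: CONFLICT

C, F, L have no nullable alternative, so no FIRST/FOLLOW check is needed there.

So the grammar has 2 FIRST/FOLLOW conflicts (marked CONFLICT above).

Answer: Yes. T → F L L with FOLLOW(T) on { '-', 'e' }; T → '-' C with FOLLOW(T) on { '-' }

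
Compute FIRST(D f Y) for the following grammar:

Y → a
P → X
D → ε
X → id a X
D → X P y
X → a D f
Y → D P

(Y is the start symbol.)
FIRST sets of the non-terminals involved (from the grammar, by fixed-point iteration):
  FIRST(D) = { 'a', 'id', ε }

To compute FIRST(D f Y), process the symbols left to right:
Symbol D is a non-terminal. Add FIRST(D) \ {ε} = { 'a', 'id' }
D is nullable (ε ∈ FIRST(D)), continue to the next symbol.
Symbol f is a terminal. Add 'f' and stop.
FIRST(D f Y) = { 'a', 'f', 'id' }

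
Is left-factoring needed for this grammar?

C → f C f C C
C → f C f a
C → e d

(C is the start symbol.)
Yes, C has productions with common prefix 'f C f'

Left-factoring is needed when two productions for the same non-terminal
share a common prefix on the right-hand side.

Productions for C:
  C → f C f C C
  C → f C f a
  C → e d

Found common prefix 'f C f' in productions for C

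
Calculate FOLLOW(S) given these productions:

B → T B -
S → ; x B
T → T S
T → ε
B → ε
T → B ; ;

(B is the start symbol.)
To compute FOLLOW(S), find every occurrence of S on a right-hand side N → α S β: add FIRST(β) \ {ε}, and if β is empty or nullable also add FOLLOW(N). Iterate to a fixed point.

In T → T S: S is at the end, add FOLLOW(T)

The FOLLOW sets referred to above (computed the same way, to a fixed point):
  FOLLOW(T) = { '-', ';' }

Taking the union: FOLLOW(S) = { '-', ';' }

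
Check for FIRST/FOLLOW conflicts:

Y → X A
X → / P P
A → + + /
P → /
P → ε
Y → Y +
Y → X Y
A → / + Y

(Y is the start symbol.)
Yes. P → '/' with FOLLOW(P) on { '/' }

A FIRST/FOLLOW conflict occurs when a non-terminal N has a nullable alternative N → β (β ⇒* ε) and another alternative N → α with FIRST(α) ∩ FOLLOW(N) ≠ ∅: on such a lookahead the parser cannot decide between expanding α and letting N vanish via β.

Nullable non-terminals: P.

P: nullable alternative(s) P → ε; FOLLOW(P) = { '+', '/' }
  P → /: FIRST \ {ε} = { '/' } — overlaps FOLLOW(P) on { '/' }: CONFLICT
  P → ε: FIRST \ {ε} = { } — this is the only nullable alternative, skip

A, X, Y have no nullable alternative, so no FIRST/FOLLOW check is needed there.

So the grammar has 1 FIRST/FOLLOW conflict (marked CONFLICT above).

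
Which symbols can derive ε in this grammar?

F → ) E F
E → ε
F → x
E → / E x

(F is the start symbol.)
{ 'E' }

ε-productions: E → ε
So E is immediately nullable.
No further non-terminal can be added: every production for the remaining non-terminals contains a terminal or a non-nullable non-terminal.
Nullable = { 'E' }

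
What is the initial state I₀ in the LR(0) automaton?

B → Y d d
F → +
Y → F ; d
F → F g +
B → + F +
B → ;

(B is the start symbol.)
{ [B → . + F +], [B → . ;], [B → . Y d d], [B' → . B], [F → . +], [F → . F g +], [Y → . F ; d] }

First, augment the grammar with B' → B
I₀ = CLOSURE({ [B' → . B] }):
  [B' → . B] has the dot before B: add [B → . Y d d], [B → . + F +], [B → . ;]
  [B → . Y d d] has the dot before Y: add [Y → . F ; d]
  [Y → . F ; d] has the dot before F: add [F → . +], [F → . F g +]
No further items can be added.

I₀ = { [B → . + F +], [B → . ;], [B → . Y d d], [B' → . B], [F → . +], [F → . F g +], [Y → . F ; d] }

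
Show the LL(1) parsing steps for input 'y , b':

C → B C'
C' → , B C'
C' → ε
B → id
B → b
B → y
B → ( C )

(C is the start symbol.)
Stack is shown with the top on the left.

Stack     Input    Action
-------------------------
C $       y , b $  output C → B C'
B C' $    y , b $  output B → y
y C' $    y , b $  match 'y'
C' $      , b $    output C' → , B C'
, B C' $  , b $    match ','
B C' $    b $      output B → b
b C' $    b $      match 'b'
C' $      $        output C' → ε
$         $        accept

The string is accepted.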